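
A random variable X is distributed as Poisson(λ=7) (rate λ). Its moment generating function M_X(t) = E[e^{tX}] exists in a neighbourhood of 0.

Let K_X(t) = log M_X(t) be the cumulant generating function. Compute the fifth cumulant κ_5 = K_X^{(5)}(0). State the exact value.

M_X(t) = e^(7*e^(t) - 7)
K_X(t) = log M_X(t) = 7*e^(t) - 7
K′(t) = 7*e^(t)
K′′(t) = 7*e^(t)
K′′′(t) = 7*e^(t)
K′′′′(t) = 7*e^(t)
K′′′′′(t) = 7*e^(t)

κ_5 = K′′′′′(0) = 7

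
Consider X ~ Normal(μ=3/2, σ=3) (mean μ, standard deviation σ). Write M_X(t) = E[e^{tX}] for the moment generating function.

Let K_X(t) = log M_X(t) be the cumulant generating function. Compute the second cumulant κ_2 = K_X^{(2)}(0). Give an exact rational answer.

κ_2 = K^(2)(0) = 9

M_X(t) = e^(9*t^2/2 + 3*t/2)
K_X(t) = log M_X(t) = 9*t^2/2 + 3*t/2
K^(2)(t) = 9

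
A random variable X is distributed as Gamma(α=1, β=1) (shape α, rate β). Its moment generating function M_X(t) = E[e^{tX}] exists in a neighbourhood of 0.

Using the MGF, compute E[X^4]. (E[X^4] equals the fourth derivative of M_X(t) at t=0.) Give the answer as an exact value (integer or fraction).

E[X^4] = M′′′′(0) = 24

M_X(t) = 1/(1 - t)
M′(t) = 1/(t^2 - 2*t + 1)
M′′(t) = -2/(t^3 - 3*t^2 + 3*t - 1)
M′′′(t) = 6/(t^4 - 4*t^3 + 6*t^2 - 4*t + 1)
M′′′′(t) = -24/(t^5 - 5*t^4 + 10*t^3 - 10*t^2 + 5*t - 1)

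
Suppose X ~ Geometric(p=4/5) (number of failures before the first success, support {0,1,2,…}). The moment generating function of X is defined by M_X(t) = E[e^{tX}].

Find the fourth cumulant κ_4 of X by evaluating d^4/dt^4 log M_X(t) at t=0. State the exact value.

M_X(t) = 4/(5*(1 - e^(t)/5))
K_X(t) = log M_X(t) = -log(1 - e^(t)/5) - log(5) + 2*log(2)
D^4[K](t) = (5*e^(3*t) + 100*e^(2*t) + 125*e^(t))/(e^(4*t) - 20*e^(3*t) + 150*e^(2*t) - 500*e^(t) + 625)

κ_4 = D^4[K](0) = 115/128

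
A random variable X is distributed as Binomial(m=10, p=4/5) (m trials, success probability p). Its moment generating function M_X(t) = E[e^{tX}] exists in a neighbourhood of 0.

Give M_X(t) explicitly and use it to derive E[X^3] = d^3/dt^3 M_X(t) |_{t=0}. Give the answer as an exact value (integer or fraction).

M_X(t) = (4*e^(t)/5 + 1/5)^10

E[X^3] = M′′′(0) = 13736/25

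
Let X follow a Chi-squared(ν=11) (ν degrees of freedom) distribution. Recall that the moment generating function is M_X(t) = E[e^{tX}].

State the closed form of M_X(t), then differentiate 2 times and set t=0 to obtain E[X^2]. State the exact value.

M_X(t) = (1 - 2*t)^(-11/2)
M^(2)(t) = -143/(128*t^7*√(1 - 2*t) - 448*t^6*√(1 - 2*t) + 672*t^5*√(1 - 2*t) - 560*t^4*√(1 - 2*t) + 280*t^3*√(1 - 2*t) - 84*t^2*√(1 - 2*t) + 14*t*√(1 - 2*t) - √(1 - 2*t))

E[X^2] = M^(2)(0) = 143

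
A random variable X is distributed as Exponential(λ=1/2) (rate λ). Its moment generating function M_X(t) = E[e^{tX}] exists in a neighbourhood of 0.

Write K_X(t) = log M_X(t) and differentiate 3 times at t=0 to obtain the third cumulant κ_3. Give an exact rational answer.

κ_3 = K^(3)(0) = 16

M_X(t) = 1/(2*(1/2 - t))
K_X(t) = log M_X(t) = -log(1/2 - t) - log(2)
K^(3)(t) = -16/(8*t^3 - 12*t^2 + 6*t - 1)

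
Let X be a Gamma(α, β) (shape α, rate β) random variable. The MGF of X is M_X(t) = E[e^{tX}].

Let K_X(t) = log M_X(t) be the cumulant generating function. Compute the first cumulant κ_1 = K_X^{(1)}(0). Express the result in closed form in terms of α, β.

κ_1 = dK/dt |_{t=0} = α/β

M_X(t) = (β/(β - t))^α
K_X(t) = log M_X(t) = α*(log(β) - log(β - t))
dK/dt = -α/(-β + t)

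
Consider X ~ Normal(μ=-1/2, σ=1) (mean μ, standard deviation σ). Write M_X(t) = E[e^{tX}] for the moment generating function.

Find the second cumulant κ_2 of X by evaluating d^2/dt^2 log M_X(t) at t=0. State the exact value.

κ_2 = K′′(0) = 1

M_X(t) = e^(t^2/2 - t/2)
K_X(t) = log M_X(t) = t^2/2 - t/2
K′(t) = t - 1/2
K′′(t) = 1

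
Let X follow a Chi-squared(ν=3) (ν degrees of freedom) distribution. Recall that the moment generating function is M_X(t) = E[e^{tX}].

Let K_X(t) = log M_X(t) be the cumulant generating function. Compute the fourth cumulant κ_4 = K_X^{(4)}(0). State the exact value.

κ_4 = K′′′′(0) = 144

M_X(t) = (1 - 2*t)^(-3/2)
K_X(t) = log M_X(t) = -3*log(1 - 2*t)/2
K′(t) = -3/(2*t - 1)
K′′(t) = 6/(4*t^2 - 4*t + 1)
K′′′(t) = -24/(8*t^3 - 12*t^2 + 6*t - 1)
K′′′′(t) = 144/(16*t^4 - 32*t^3 + 24*t^2 - 8*t + 1)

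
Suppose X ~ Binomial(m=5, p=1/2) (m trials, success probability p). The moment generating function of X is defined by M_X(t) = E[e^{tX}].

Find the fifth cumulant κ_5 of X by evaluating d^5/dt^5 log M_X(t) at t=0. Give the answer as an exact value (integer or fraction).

κ_5 = K^(5)(0) = 0

M_X(t) = (e^(t)/2 + 1/2)^5
K_X(t) = log M_X(t) = 5*log(e^(t)/2 + 1/2)
K^(5)(t) = (-5*e^(4*t) + 55*e^(3*t) - 55*e^(2*t) + 5*e^(t))/(e^(5*t) + 5*e^(4*t) + 10*e^(3*t) + 10*e^(2*t) + 5*e^(t) + 1)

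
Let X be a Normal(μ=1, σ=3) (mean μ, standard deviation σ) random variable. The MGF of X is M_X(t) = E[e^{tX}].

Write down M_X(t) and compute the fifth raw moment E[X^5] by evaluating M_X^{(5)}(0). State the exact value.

M_X(t) = e^(9*t^2/2 + t)

E[X^5] = D^5[M](0) = 1306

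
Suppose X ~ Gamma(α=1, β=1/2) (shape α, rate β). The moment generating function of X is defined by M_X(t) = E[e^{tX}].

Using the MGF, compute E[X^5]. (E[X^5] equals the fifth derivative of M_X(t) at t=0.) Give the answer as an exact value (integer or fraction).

M_X(t) = 1/(2*(1/2 - t))
M′(t) = 2/(4*t^2 - 4*t + 1)
M′′(t) = -8/(8*t^3 - 12*t^2 + 6*t - 1)
M′′′(t) = 48/(16*t^4 - 32*t^3 + 24*t^2 - 8*t + 1)
M′′′′(t) = -384/(32*t^5 - 80*t^4 + 80*t^3 - 40*t^2 + 10*t - 1)
M′′′′′(t) = 3840/(64*t^6 - 192*t^5 + 240*t^4 - 160*t^3 + 60*t^2 - 12*t + 1)

E[X^5] = M′′′′′(0) = 3840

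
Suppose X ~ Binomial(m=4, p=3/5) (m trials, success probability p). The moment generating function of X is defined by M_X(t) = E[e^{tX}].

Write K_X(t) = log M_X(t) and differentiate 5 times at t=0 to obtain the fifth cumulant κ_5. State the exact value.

κ_5 = K′′′′′(0) = 1128/3125

M_X(t) = (3*e^(t)/5 + 2/5)^4
K_X(t) = log M_X(t) = 4*log(3*e^(t)/5 + 2/5)
K′(t) = 12*e^(t)/(3*e^(t) + 2)
K′′(t) = 24*e^(t)/(9*e^(2*t) + 12*e^(t) + 4)
K′′′(t) = (-72*e^(2*t) + 48*e^(t))/(27*e^(3*t) + 54*e^(2*t) + 36*e^(t) + 8)
K′′′′(t) = (216*e^(3*t) - 576*e^(2*t) + 96*e^(t))/(81*e^(4*t) + 216*e^(3*t) + 216*e^(2*t) + 96*e^(t) + 16)
K′′′′′(t) = (-648*e^(4*t) + 4752*e^(3*t) - 3168*e^(2*t) + 192*e^(t))/(243*e^(5*t) + 810*e^(4*t) + 1080*e^(3*t) + 720*e^(2*t) + 240*e^(t) + 32)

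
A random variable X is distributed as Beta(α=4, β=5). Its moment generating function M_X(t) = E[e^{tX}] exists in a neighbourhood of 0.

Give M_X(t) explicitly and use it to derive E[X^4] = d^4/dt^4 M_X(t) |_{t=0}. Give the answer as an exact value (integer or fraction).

E[X^4] = D^4[M](0) = 7/99

M_X(t) = ₁F₁(4; 9; t)
D^4[M](t) = 7*₁F₁(8; 13; t)/99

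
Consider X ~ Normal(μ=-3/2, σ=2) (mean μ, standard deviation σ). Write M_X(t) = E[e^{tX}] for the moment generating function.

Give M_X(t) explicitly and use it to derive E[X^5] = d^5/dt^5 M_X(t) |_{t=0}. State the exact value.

E[X^5] = M′′′′′(0) = -16083/32

M_X(t) = e^(2*t^2 - 3*t/2)
M′(t) = 4*t*e^(-3*t/2)*e^(2*t^2) - 3*e^(-3*t/2)*e^(2*t^2)/2
M′′(t) = (64*t^2*e^(2*t^2) - 48*t*e^(2*t^2) + 25*e^(2*t^2))*e^(-3*t/2)/4
M′′′(t) = (512*t^3*e^(2*t^2) - 576*t^2*e^(2*t^2) + 600*t*e^(2*t^2) - 171*e^(2*t^2))*e^(-3*t/2)/8
M′′′′(t) = (4096*t^4*e^(2*t^2) - 6144*t^3*e^(2*t^2) + 9600*t^2*e^(2*t^2) - 5472*t*e^(2*t^2) + 1713*e^(2*t^2))*e^(-3*t/2)/16
M′′′′′(t) = (32768*t^5*e^(2*t^2) - 61440*t^4*e^(2*t^2) + 128000*t^3*e^(2*t^2) - 109440*t^2*e^(2*t^2) + 68520*t*e^(2*t^2) - 16083*e^(2*t^2))*e^(-3*t/2)/32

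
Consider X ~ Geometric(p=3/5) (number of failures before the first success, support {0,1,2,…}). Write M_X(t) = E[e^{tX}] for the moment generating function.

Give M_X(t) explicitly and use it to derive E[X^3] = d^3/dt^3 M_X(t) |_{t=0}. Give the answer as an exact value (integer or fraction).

E[X^3] = D^3[M](0) = 46/9

M_X(t) = 3/(5*(1 - 2*e^(t)/5))
D^3[M](t) = (24*e^(3*t) + 240*e^(2*t) + 150*e^(t))/(16*e^(4*t) - 160*e^(3*t) + 600*e^(2*t) - 1000*e^(t) + 625)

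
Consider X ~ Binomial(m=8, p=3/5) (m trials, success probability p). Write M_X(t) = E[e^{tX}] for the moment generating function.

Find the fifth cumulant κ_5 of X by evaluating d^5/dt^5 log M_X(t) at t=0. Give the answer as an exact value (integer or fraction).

κ_5 = d^5K/dt^5 |_{t=0} = 2256/3125

M_X(t) = (3*e^(t)/5 + 2/5)^8
K_X(t) = log M_X(t) = 8*log(3*e^(t)/5 + 2/5)
dK/dt = 24*e^(t)/(3*e^(t) + 2)
d^2K/dt^2 = 48*e^(t)/(9*e^(2*t) + 12*e^(t) + 4)
d^3K/dt^3 = (-144*e^(2*t) + 96*e^(t))/(27*e^(3*t) + 54*e^(2*t) + 36*e^(t) + 8)
d^4K/dt^4 = (432*e^(3*t) - 1152*e^(2*t) + 192*e^(t))/(81*e^(4*t) + 216*e^(3*t) + 216*e^(2*t) + 96*e^(t) + 16)
d^5K/dt^5 = (-1296*e^(4*t) + 9504*e^(3*t) - 6336*e^(2*t) + 384*e^(t))/(243*e^(5*t) + 810*e^(4*t) + 1080*e^(3*t) + 720*e^(2*t) + 240*e^(t) + 32)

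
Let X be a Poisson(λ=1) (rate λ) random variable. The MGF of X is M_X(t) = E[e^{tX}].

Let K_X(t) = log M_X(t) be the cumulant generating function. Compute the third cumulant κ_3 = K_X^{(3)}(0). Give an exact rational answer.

M_X(t) = e^(e^(t) - 1)
K_X(t) = log M_X(t) = e^(t) - 1
dK/dt = e^(t)
d^2K/dt^2 = e^(t)
d^3K/dt^3 = e^(t)

κ_3 = d^3K/dt^3 |_{t=0} = 1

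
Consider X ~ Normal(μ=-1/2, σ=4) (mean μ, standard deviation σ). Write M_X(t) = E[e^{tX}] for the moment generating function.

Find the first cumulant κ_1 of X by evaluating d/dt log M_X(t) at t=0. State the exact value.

κ_1 = K′(0) = -1/2

M_X(t) = e^(8*t^2 - t/2)
K_X(t) = log M_X(t) = 8*t^2 - t/2
K′(t) = 16*t - 1/2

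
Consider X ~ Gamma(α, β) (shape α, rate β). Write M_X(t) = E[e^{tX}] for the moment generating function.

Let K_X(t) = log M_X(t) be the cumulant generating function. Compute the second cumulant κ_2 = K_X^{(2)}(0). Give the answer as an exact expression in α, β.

M_X(t) = (β/(β - t))^α
K_X(t) = log M_X(t) = α*(log(β) - log(β - t))
D^2[K](t) = α/(β^2 - 2*β*t + t^2)

κ_2 = D^2[K](0) = α/β^2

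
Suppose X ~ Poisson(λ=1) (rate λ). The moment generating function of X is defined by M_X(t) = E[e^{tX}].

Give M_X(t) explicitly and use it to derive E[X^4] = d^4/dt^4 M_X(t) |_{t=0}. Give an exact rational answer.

M_X(t) = e^(e^(t) - 1)
D^4[M](t) = (e^(4*t)*e^(e^(t)) + 6*e^(3*t)*e^(e^(t)) + 7*e^(2*t)*e^(e^(t)) + e^(t)*e^(e^(t)))*e^(-1)

E[X^4] = D^4[M](0) = 15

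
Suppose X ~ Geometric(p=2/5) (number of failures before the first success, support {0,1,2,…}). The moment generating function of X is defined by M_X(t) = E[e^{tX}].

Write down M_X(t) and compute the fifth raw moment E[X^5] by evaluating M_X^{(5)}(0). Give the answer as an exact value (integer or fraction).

M_X(t) = 2/(5*(1 - 3*e^(t)/5))

E[X^5] = D^5[M](0) = 5403/2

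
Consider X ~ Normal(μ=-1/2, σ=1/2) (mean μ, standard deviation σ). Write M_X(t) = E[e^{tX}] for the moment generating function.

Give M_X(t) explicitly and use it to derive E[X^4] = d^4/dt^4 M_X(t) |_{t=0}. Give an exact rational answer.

M_X(t) = e^(t^2/8 - t/2)
M^(4)(t) = (t^4*e^(t^2/8) - 8*t^3*e^(t^2/8) + 48*t^2*e^(t^2/8) - 128*t*e^(t^2/8) + 160*e^(t^2/8))*e^(-t/2)/256

E[X^4] = M^(4)(0) = 5/8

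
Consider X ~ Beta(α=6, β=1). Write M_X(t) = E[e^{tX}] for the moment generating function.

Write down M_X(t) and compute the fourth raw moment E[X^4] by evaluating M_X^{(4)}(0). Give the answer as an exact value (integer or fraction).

M_X(t) = ₁F₁(6; 7; t)
M^(4)(t) = 3*₁F₁(10; 11; t)/5

E[X^4] = M^(4)(0) = 3/5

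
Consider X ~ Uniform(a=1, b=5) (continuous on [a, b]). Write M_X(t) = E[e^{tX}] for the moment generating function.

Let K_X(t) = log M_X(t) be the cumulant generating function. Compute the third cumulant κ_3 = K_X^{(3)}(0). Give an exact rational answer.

κ_3 = K^(3)(0) = 0

M_X(t) = (e^(5*t) - e^(t))/(4*t)
K_X(t) = log M_X(t) = -log(t) + log(e^(5*t) - e^(t)) - 2*log(2)
K^(3)(t) = (64*t^3*e^(8*t) + 64*t^3*e^(4*t) - 2*e^(12*t) + 6*e^(8*t) - 6*e^(4*t) + 2)/(t^3*e^(12*t) - 3*t^3*e^(8*t) + 3*t^3*e^(4*t) - t^3)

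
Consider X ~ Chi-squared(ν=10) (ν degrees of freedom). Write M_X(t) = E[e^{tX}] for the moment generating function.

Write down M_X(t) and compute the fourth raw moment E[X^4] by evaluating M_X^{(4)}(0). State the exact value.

E[X^4] = M′′′′(0) = 26880

M_X(t) = (1 - 2*t)^(-5)
M′(t) = 10/(64*t^6 - 192*t^5 + 240*t^4 - 160*t^3 + 60*t^2 - 12*t + 1)
M′′(t) = -120/(128*t^7 - 448*t^6 + 672*t^5 - 560*t^4 + 280*t^3 - 84*t^2 + 14*t - 1)
M′′′(t) = 1680/(256*t^8 - 1024*t^7 + 1792*t^6 - 1792*t^5 + 1120*t^4 - 448*t^3 + 112*t^2 - 16*t + 1)
M′′′′(t) = -26880/(512*t^9 - 2304*t^8 + 4608*t^7 - 5376*t^6 + 4032*t^5 - 2016*t^4 + 672*t^3 - 144*t^2 + 18*t - 1)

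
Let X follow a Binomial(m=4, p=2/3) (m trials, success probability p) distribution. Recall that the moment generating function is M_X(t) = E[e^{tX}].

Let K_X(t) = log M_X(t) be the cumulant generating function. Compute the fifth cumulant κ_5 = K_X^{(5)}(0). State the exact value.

M_X(t) = (2*e^(t)/3 + 1/3)^4
K_X(t) = log M_X(t) = 4*log(2*e^(t)/3 + 1/3)
K^(5)(t) = (-64*e^(4*t) + 352*e^(3*t) - 176*e^(2*t) + 8*e^(t))/(32*e^(5*t) + 80*e^(4*t) + 80*e^(3*t) + 40*e^(2*t) + 10*e^(t) + 1)

κ_5 = K^(5)(0) = 40/81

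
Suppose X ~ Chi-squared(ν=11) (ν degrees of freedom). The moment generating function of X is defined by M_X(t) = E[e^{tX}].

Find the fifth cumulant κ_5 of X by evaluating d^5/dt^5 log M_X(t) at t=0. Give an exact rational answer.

κ_5 = d^5K/dt^5 |_{t=0} = 4224

M_X(t) = (1 - 2*t)^(-11/2)
K_X(t) = log M_X(t) = -11*log(1 - 2*t)/2
dK/dt = -11/(2*t - 1)
d^2K/dt^2 = 22/(4*t^2 - 4*t + 1)
d^3K/dt^3 = -88/(8*t^3 - 12*t^2 + 6*t - 1)
d^4K/dt^4 = 528/(16*t^4 - 32*t^3 + 24*t^2 - 8*t + 1)
d^5K/dt^5 = -4224/(32*t^5 - 80*t^4 + 80*t^3 - 40*t^2 + 10*t - 1)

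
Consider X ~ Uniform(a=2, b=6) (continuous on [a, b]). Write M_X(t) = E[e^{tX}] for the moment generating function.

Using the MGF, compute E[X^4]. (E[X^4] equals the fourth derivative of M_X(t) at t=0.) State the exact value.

M_X(t) = (e^(6*t) - e^(2*t))/(4*t)
M′(t) = (6*t*e^(6*t) - 2*t*e^(2*t) - e^(6*t) + e^(2*t))/(4*t^2)
M′′(t) = (18*t^2*e^(6*t) - 2*t^2*e^(2*t) - 6*t*e^(6*t) + 2*t*e^(2*t) + e^(6*t) - e^(2*t))/(2*t^3)
M′′′(t) = (108*t^3*e^(6*t) - 4*t^3*e^(2*t) - 54*t^2*e^(6*t) + 6*t^2*e^(2*t) + 18*t*e^(6*t) - 6*t*e^(2*t) - 3*e^(6*t) + 3*e^(2*t))/(2*t^4)
M′′′′(t) = (324*t^4*e^(6*t) - 4*t^4*e^(2*t) - 216*t^3*e^(6*t) + 8*t^3*e^(2*t) + 108*t^2*e^(6*t) - 12*t^2*e^(2*t) - 36*t*e^(6*t) + 12*t*e^(2*t) + 6*e^(6*t) - 6*e^(2*t))/t^5

E[X^4] = M′′′′(0) = 1936/5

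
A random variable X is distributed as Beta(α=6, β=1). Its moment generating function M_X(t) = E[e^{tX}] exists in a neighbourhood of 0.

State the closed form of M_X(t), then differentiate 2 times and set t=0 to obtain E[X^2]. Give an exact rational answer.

E[X^2] = M′′(0) = 3/4

M_X(t) = ₁F₁(6; 7; t)
M′(t) = 6*₁F₁(7; 8; t)/7
M′′(t) = 3*₁F₁(8; 9; t)/4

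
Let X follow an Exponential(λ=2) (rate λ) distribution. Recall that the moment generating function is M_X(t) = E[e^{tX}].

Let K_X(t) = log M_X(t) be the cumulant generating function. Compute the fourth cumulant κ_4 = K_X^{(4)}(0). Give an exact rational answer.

κ_4 = K^(4)(0) = 3/8

M_X(t) = 2/(2 - t)
K_X(t) = log M_X(t) = -log(2 - t) + log(2)
K^(4)(t) = 6/(t^4 - 8*t^3 + 24*t^2 - 32*t + 16)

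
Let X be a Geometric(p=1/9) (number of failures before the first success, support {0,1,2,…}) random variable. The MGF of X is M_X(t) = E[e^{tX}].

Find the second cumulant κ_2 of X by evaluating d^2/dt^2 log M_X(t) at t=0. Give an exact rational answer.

M_X(t) = 1/(9*(1 - 8*e^(t)/9))
K_X(t) = log M_X(t) = -log(1 - 8*e^(t)/9) - 2*log(3)
dK/dt = -8*e^(t)/(8*e^(t) - 9)
d^2K/dt^2 = 72*e^(t)/(64*e^(2*t) - 144*e^(t) + 81)

κ_2 = d^2K/dt^2 |_{t=0} = 72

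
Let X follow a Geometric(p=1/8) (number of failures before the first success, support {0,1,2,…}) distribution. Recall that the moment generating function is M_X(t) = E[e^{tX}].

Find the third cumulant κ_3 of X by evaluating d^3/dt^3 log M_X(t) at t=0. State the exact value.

κ_3 = K^(3)(0) = 840

M_X(t) = 1/(8*(1 - 7*e^(t)/8))
K_X(t) = log M_X(t) = -log(1 - 7*e^(t)/8) - 3*log(2)
K^(3)(t) = (-392*e^(2*t) - 448*e^(t))/(343*e^(3*t) - 1176*e^(2*t) + 1344*e^(t) - 512)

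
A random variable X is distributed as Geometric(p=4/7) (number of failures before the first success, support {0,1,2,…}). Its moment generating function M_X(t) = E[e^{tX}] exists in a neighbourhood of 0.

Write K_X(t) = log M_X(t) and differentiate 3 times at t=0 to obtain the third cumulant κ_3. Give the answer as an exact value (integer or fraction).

κ_3 = K^(3)(0) = 105/32

M_X(t) = 4/(7*(1 - 3*e^(t)/7))
K_X(t) = log M_X(t) = -log(1 - 3*e^(t)/7) - log(7) + 2*log(2)
K^(3)(t) = (-63*e^(2*t) - 147*e^(t))/(27*e^(3*t) - 189*e^(2*t) + 441*e^(t) - 343)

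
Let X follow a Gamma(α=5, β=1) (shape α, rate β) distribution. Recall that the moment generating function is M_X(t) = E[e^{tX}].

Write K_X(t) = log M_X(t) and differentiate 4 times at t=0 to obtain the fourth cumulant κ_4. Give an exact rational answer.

M_X(t) = (1 - t)^(-5)
K_X(t) = log M_X(t) = -5*log(1 - t)
K′(t) = -5/(t - 1)
K′′(t) = 5/(t^2 - 2*t + 1)
K′′′(t) = -10/(t^3 - 3*t^2 + 3*t - 1)
K′′′′(t) = 30/(t^4 - 4*t^3 + 6*t^2 - 4*t + 1)

κ_4 = K′′′′(0) = 30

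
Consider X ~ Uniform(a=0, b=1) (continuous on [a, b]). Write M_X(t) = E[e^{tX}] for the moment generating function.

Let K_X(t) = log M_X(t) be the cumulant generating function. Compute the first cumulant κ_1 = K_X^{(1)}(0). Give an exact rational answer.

M_X(t) = (e^(t) - 1)/t
K_X(t) = log M_X(t) = -log(t) + log(e^(t) - 1)
D[K](t) = (t*e^(t) - e^(t) + 1)/(t*e^(t) - t)

κ_1 = D[K](0) = 1/2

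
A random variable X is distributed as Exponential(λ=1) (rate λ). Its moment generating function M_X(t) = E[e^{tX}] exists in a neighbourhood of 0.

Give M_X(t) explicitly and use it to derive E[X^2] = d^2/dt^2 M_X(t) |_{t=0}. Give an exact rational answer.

M_X(t) = 1/(1 - t)
D^2[M](t) = -2/(t^3 - 3*t^2 + 3*t - 1)

E[X^2] = D^2[M](0) = 2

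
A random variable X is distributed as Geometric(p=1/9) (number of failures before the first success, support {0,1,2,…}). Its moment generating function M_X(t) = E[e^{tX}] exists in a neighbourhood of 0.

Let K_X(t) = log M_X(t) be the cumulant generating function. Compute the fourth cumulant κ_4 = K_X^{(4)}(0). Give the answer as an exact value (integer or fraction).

κ_4 = K^(4)(0) = 31176

M_X(t) = 1/(9*(1 - 8*e^(t)/9))
K_X(t) = log M_X(t) = -log(1 - 8*e^(t)/9) - 2*log(3)
K^(4)(t) = (4608*e^(3*t) + 20736*e^(2*t) + 5832*e^(t))/(4096*e^(4*t) - 18432*e^(3*t) + 31104*e^(2*t) - 23328*e^(t) + 6561)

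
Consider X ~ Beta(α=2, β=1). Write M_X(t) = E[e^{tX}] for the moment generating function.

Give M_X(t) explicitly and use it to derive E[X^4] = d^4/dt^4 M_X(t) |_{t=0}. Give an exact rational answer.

M_X(t) = ₁F₁(2; 3; t)
M^(4)(t) = ₁F₁(6; 7; t)/3

E[X^4] = M^(4)(0) = 1/3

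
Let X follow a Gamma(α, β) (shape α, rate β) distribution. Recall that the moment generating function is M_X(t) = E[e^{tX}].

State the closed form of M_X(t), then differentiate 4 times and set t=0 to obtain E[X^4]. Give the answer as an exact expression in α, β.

M_X(t) = (β/(β - t))^α
M′(t) = -α*β^α*(1/(β - t))^α/(-β + t)
M′′(t) = (α^2*β^α*(1/(β - t))^α + α*β^α*(1/(β - t))^α)/(β^2 - 2*β*t + t^2)
M′′′(t) = (-α^3*β^α*(1/(β - t))^α - 3*α^2*β^α*(1/(β - t))^α - 2*α*β^α*(1/(β - t))^α)/(-β^3 + 3*β^2*t - 3*β*t^2 + t^3)
M′′′′(t) = (α^4*β^α*(1/(β - t))^α + 6*α^3*β^α*(1/(β - t))^α + 11*α^2*β^α*(1/(β - t))^α + 6*α*β^α*(1/(β - t))^α)/(β^4 - 4*β^3*t + 6*β^2*t^2 - 4*β*t^3 + t^4)

E[X^4] = M′′′′(0) = α*(α^3 + 6*α^2 + 11*α + 6)/β^4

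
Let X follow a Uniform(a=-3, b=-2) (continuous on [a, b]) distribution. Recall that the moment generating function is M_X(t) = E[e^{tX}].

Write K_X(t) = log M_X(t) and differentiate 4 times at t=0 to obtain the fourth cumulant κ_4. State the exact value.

κ_4 = K^(4)(0) = -1/120

M_X(t) = (e^(-2*t) - e^(-3*t))/t
K_X(t) = log M_X(t) = -log(t) + log(e^(-2*t) - e^(-3*t))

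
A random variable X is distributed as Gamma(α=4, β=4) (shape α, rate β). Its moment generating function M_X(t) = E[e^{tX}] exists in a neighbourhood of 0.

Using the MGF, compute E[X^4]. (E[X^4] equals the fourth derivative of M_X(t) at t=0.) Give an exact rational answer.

M_X(t) = 256/(4 - t)^4
D^4[M](t) = 215040/(t^8 - 32*t^7 + 448*t^6 - 3584*t^5 + 17920*t^4 - 57344*t^3 + 114688*t^2 - 131072*t + 65536)

E[X^4] = D^4[M](0) = 105/32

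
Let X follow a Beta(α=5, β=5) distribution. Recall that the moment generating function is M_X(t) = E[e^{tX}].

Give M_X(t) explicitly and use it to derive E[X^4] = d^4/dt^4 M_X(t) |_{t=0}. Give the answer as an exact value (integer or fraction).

M_X(t) = ₁F₁(5; 10; t)
M^(4)(t) = 14*₁F₁(9; 14; t)/143

E[X^4] = M^(4)(0) = 14/143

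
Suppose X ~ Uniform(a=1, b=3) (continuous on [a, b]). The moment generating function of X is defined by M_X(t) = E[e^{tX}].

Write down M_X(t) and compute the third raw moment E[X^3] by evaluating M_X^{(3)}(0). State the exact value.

E[X^3] = D^3[M](0) = 10

M_X(t) = (e^(3*t) - e^(t))/(2*t)
D^3[M](t) = (27*t^3*e^(3*t) - t^3*e^(t) - 27*t^2*e^(3*t) + 3*t^2*e^(t) + 18*t*e^(3*t) - 6*t*e^(t) - 6*e^(3*t) + 6*e^(t))/(2*t^4)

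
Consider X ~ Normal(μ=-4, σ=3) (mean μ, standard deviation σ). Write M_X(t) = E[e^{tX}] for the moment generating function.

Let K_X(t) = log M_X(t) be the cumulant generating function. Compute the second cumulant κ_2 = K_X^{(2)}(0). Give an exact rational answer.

M_X(t) = e^(9*t^2/2 - 4*t)
K_X(t) = log M_X(t) = 9*t^2/2 - 4*t
dK/dt = 9*t - 4
d^2K/dt^2 = 9

κ_2 = d^2K/dt^2 |_{t=0} = 9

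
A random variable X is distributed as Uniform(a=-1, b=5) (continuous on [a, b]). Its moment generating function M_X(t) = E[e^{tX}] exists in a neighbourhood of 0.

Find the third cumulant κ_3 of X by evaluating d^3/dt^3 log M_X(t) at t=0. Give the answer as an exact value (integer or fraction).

M_X(t) = (e^(5*t) - e^(-t))/(6*t)
K_X(t) = log M_X(t) = -log(t) + log(e^(5*t) - e^(-t)) - log(6)
dK/dt = (5*t*e^(6*t) + t - e^(6*t) + 1)/(t*e^(6*t) - t)
d^2K/dt^2 = (-36*t^2*e^(6*t) + e^(12*t) - 2*e^(6*t) + 1)/(t^2*e^(12*t) - 2*t^2*e^(6*t) + t^2)
d^3K/dt^3 = (216*t^3*e^(12*t) + 216*t^3*e^(6*t) - 2*e^(18*t) + 6*e^(12*t) - 6*e^(6*t) + 2)/(t^3*e^(18*t) - 3*t^3*e^(12*t) + 3*t^3*e^(6*t) - t^3)

κ_3 = d^3K/dt^3 |_{t=0} = 0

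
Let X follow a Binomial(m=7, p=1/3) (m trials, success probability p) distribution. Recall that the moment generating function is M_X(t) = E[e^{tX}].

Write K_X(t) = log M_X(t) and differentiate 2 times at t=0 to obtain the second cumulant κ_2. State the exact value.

M_X(t) = (e^(t)/3 + 2/3)^7
K_X(t) = log M_X(t) = 7*log(e^(t)/3 + 2/3)
K^(2)(t) = 14*e^(t)/(e^(2*t) + 4*e^(t) + 4)

κ_2 = K^(2)(0) = 14/9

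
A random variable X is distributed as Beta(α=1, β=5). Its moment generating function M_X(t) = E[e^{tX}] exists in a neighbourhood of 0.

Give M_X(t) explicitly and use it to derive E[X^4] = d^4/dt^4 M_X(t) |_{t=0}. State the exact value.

E[X^4] = M^(4)(0) = 1/126

M_X(t) = ₁F₁(1; 6; t)
M^(4)(t) = ₁F₁(5; 10; t)/126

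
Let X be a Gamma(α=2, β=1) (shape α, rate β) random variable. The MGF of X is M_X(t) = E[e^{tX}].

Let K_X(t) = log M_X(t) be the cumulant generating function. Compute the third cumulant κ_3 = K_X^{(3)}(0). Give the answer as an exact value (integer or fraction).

κ_3 = D^3[K](0) = 4

M_X(t) = (1 - t)^(-2)
K_X(t) = log M_X(t) = -2*log(1 - t)
D^3[K](t) = -4/(t^3 - 3*t^2 + 3*t - 1)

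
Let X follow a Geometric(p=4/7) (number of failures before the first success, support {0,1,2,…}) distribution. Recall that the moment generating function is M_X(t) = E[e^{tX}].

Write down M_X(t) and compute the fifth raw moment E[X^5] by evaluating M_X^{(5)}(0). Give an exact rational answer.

M_X(t) = 4/(7*(1 - 3*e^(t)/7))
M′(t) = 12*e^(t)/(9*e^(2*t) - 42*e^(t) + 49)
M′′(t) = (-36*e^(2*t) - 84*e^(t))/(27*e^(3*t) - 189*e^(2*t) + 441*e^(t) - 343)
M′′′(t) = (108*e^(3*t) + 1008*e^(2*t) + 588*e^(t))/(81*e^(4*t) - 756*e^(3*t) + 2646*e^(2*t) - 4116*e^(t) + 2401)
M′′′′(t) = (-324*e^(4*t) - 8316*e^(3*t) - 19404*e^(2*t) - 4116*e^(t))/(243*e^(5*t) - 2835*e^(4*t) + 13230*e^(3*t) - 30870*e^(2*t) + 36015*e^(t) - 16807)

E[X^5] = M′′′′′(0) = 23721/128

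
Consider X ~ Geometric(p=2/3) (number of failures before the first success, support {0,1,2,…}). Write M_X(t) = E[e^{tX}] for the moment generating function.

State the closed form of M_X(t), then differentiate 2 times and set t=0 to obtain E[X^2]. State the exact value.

M_X(t) = 2/(3*(1 - e^(t)/3))
D^2[M](t) = (-2*e^(2*t) - 6*e^(t))/(e^(3*t) - 9*e^(2*t) + 27*e^(t) - 27)

E[X^2] = D^2[M](0) = 1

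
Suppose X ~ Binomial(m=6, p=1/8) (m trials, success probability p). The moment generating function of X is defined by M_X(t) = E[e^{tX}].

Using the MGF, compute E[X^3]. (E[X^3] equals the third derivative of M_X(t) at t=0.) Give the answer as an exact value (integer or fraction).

M_X(t) = (e^(t)/8 + 7/8)^6
dM/dt = 3*e^(6*t)/131072 + 105*e^(5*t)/131072 + 735*e^(4*t)/65536 + 5145*e^(3*t)/65536 + 36015*e^(2*t)/131072 + 50421*e^(t)/131072
d^2M/dt^2 = 9*e^(6*t)/65536 + 525*e^(5*t)/131072 + 735*e^(4*t)/16384 + 15435*e^(3*t)/65536 + 36015*e^(2*t)/65536 + 50421*e^(t)/131072
d^3M/dt^3 = 27*e^(6*t)/32768 + 2625*e^(5*t)/131072 + 735*e^(4*t)/4096 + 46305*e^(3*t)/65536 + 36015*e^(2*t)/32768 + 50421*e^(t)/131072

E[X^3] = d^3M/dt^3 |_{t=0} = 153/64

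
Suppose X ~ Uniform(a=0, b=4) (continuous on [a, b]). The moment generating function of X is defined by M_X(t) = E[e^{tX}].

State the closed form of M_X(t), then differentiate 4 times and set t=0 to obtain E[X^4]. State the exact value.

E[X^4] = M^(4)(0) = 256/5

M_X(t) = (e^(4*t) - 1)/(4*t)
M^(4)(t) = (64*t^4*e^(4*t) - 64*t^3*e^(4*t) + 48*t^2*e^(4*t) - 24*t*e^(4*t) + 6*e^(4*t) - 6)/t^5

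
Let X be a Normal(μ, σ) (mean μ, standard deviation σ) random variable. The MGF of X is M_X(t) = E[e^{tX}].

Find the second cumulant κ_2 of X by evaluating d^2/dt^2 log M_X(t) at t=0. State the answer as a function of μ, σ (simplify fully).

κ_2 = K′′(0) = σ^2

M_X(t) = e^(μ*t + σ^2*t^2/2)
K_X(t) = log M_X(t) = μ*t + σ^2*t^2/2
K′(t) = μ + σ^2*t
K′′(t) = σ^2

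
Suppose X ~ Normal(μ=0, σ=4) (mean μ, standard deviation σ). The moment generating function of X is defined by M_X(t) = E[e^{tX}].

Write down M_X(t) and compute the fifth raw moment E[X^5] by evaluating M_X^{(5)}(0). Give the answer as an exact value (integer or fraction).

M_X(t) = e^(8*t^2)
D^5[M](t) = 1048576*t^5*e^(8*t^2) + 655360*t^3*e^(8*t^2) + 61440*t*e^(8*t^2)

E[X^5] = D^5[M](0) = 0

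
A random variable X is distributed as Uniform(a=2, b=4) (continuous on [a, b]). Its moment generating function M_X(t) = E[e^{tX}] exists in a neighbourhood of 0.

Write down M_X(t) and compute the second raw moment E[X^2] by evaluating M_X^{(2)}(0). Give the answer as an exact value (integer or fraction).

E[X^2] = M^(2)(0) = 28/3

M_X(t) = (e^(4*t) - e^(2*t))/(2*t)
M^(2)(t) = (8*t^2*e^(4*t) - 2*t^2*e^(2*t) - 4*t*e^(4*t) + 2*t*e^(2*t) + e^(4*t) - e^(2*t))/t^3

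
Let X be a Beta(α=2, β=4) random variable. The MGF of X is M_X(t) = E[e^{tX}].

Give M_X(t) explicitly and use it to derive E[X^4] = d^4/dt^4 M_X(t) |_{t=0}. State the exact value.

M_X(t) = ₁F₁(2; 6; t)
M′(t) = ₁F₁(3; 7; t)/3
M′′(t) = ₁F₁(4; 8; t)/7
M′′′(t) = ₁F₁(5; 9; t)/14
M′′′′(t) = 5*₁F₁(6; 10; t)/126

E[X^4] = M′′′′(0) = 5/126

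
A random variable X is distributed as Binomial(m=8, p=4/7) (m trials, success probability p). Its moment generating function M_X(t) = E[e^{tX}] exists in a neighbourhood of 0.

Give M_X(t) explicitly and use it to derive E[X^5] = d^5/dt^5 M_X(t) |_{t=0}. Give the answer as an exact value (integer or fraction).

M_X(t) = (4*e^(t)/7 + 3/7)^8

E[X^5] = D^5[M](0) = 9716576/2401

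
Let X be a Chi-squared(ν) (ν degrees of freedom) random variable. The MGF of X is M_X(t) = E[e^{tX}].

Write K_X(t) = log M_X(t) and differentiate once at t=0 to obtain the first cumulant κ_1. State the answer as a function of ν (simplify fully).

M_X(t) = (1 - 2*t)^(-ν/2)
K_X(t) = log M_X(t) = -ν*log(1 - 2*t)/2
K′(t) = -ν/(2*t - 1)

κ_1 = K′(0) = ν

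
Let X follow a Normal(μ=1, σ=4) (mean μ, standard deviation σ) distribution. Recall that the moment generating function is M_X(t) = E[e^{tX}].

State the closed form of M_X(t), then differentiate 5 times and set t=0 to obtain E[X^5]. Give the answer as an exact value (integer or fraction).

M_X(t) = e^(8*t^2 + t)

E[X^5] = M^(5)(0) = 4001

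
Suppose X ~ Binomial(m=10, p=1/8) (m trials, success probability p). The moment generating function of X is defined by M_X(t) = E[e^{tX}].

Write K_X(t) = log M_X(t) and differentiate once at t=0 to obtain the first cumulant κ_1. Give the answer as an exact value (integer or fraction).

κ_1 = D[K](0) = 5/4

M_X(t) = (e^(t)/8 + 7/8)^10
K_X(t) = log M_X(t) = 10*log(e^(t)/8 + 7/8)
D[K](t) = 10*e^(t)/(e^(t) + 7)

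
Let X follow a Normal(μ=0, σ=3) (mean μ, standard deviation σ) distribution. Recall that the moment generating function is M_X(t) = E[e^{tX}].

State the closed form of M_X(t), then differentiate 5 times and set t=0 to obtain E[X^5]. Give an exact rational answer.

M_X(t) = e^(9*t^2/2)
M^(5)(t) = 59049*t^5*e^(9*t^2/2) + 65610*t^3*e^(9*t^2/2) + 10935*t*e^(9*t^2/2)

E[X^5] = M^(5)(0) = 0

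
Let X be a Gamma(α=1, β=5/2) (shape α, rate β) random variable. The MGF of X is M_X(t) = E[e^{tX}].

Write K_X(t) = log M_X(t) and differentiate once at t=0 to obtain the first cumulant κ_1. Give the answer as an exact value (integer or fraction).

M_X(t) = 5/(2*(5/2 - t))
K_X(t) = log M_X(t) = -log(5/2 - t) - log(2) + log(5)
K′(t) = -2/(2*t - 5)

κ_1 = K′(0) = 2/5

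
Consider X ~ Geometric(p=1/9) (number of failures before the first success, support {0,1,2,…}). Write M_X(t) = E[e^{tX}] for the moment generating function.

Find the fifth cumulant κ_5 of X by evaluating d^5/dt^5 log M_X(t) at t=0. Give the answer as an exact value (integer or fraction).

κ_5 = K^(5)(0) = 1058760

M_X(t) = 1/(9*(1 - 8*e^(t)/9))
K_X(t) = log M_X(t) = -log(1 - 8*e^(t)/9) - 2*log(3)
K^(5)(t) = (-36864*e^(4*t) - 456192*e^(3*t) - 513216*e^(2*t) - 52488*e^(t))/(32768*e^(5*t) - 184320*e^(4*t) + 414720*e^(3*t) - 466560*e^(2*t) + 262440*e^(t) - 59049)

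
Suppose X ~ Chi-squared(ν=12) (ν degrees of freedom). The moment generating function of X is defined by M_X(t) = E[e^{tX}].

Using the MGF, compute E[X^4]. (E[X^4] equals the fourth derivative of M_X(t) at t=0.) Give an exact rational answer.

E[X^4] = M′′′′(0) = 48384

M_X(t) = (1 - 2*t)^(-6)
M′(t) = -12/(128*t^7 - 448*t^6 + 672*t^5 - 560*t^4 + 280*t^3 - 84*t^2 + 14*t - 1)
M′′(t) = 168/(256*t^8 - 1024*t^7 + 1792*t^6 - 1792*t^5 + 1120*t^4 - 448*t^3 + 112*t^2 - 16*t + 1)
M′′′(t) = -2688/(512*t^9 - 2304*t^8 + 4608*t^7 - 5376*t^6 + 4032*t^5 - 2016*t^4 + 672*t^3 - 144*t^2 + 18*t - 1)
M′′′′(t) = 48384/(1024*t^10 - 5120*t^9 + 11520*t^8 - 15360*t^7 + 13440*t^6 - 8064*t^5 + 3360*t^4 - 960*t^3 + 180*t^2 - 20*t + 1)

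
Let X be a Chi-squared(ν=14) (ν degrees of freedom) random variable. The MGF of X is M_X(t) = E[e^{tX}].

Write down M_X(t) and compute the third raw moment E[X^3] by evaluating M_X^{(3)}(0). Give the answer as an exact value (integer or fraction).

M_X(t) = (1 - 2*t)^(-7)
M′(t) = 14/(256*t^8 - 1024*t^7 + 1792*t^6 - 1792*t^5 + 1120*t^4 - 448*t^3 + 112*t^2 - 16*t + 1)
M′′(t) = -224/(512*t^9 - 2304*t^8 + 4608*t^7 - 5376*t^6 + 4032*t^5 - 2016*t^4 + 672*t^3 - 144*t^2 + 18*t - 1)
M′′′(t) = 4032/(1024*t^10 - 5120*t^9 + 11520*t^8 - 15360*t^7 + 13440*t^6 - 8064*t^5 + 3360*t^4 - 960*t^3 + 180*t^2 - 20*t + 1)

E[X^3] = M′′′(0) = 4032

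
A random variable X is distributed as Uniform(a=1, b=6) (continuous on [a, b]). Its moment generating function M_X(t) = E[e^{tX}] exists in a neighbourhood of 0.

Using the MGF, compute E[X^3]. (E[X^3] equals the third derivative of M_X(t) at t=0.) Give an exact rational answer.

E[X^3] = M^(3)(0) = 259/4

M_X(t) = (e^(6*t) - e^(t))/(5*t)
M^(3)(t) = (216*t^3*e^(6*t) - t^3*e^(t) - 108*t^2*e^(6*t) + 3*t^2*e^(t) + 36*t*e^(6*t) - 6*t*e^(t) - 6*e^(6*t) + 6*e^(t))/(5*t^4)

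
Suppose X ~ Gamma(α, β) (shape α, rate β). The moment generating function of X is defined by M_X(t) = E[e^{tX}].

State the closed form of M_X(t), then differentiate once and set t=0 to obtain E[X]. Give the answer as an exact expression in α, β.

E[X] = dM/dt |_{t=0} = α/β

M_X(t) = (β/(β - t))^α
dM/dt = -α*β^α*(1/(β - t))^α/(-β + t)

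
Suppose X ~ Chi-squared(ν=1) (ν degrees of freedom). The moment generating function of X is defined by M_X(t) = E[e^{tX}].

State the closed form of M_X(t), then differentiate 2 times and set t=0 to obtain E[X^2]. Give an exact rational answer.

E[X^2] = M^(2)(0) = 3

M_X(t) = 1/√(1 - 2*t)
M^(2)(t) = 3/(4*t^2*√(1 - 2*t) - 4*t*√(1 - 2*t) + √(1 - 2*t))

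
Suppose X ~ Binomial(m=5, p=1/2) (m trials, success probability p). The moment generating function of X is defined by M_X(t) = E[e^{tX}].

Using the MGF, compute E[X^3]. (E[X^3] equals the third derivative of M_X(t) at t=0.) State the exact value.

M_X(t) = (e^(t)/2 + 1/2)^5
dM/dt = 5*e^(5*t)/32 + 5*e^(4*t)/8 + 15*e^(3*t)/16 + 5*e^(2*t)/8 + 5*e^(t)/32
d^2M/dt^2 = 25*e^(5*t)/32 + 5*e^(4*t)/2 + 45*e^(3*t)/16 + 5*e^(2*t)/4 + 5*e^(t)/32
d^3M/dt^3 = 125*e^(5*t)/32 + 10*e^(4*t) + 135*e^(3*t)/16 + 5*e^(2*t)/2 + 5*e^(t)/32

E[X^3] = d^3M/dt^3 |_{t=0} = 25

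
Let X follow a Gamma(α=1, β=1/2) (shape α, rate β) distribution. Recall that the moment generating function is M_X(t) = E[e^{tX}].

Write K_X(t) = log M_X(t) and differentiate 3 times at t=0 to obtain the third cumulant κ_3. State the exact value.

κ_3 = K′′′(0) = 16

M_X(t) = 1/(2*(1/2 - t))
K_X(t) = log M_X(t) = -log(1/2 - t) - log(2)
K′(t) = -2/(2*t - 1)
K′′(t) = 4/(4*t^2 - 4*t + 1)
K′′′(t) = -16/(8*t^3 - 12*t^2 + 6*t - 1)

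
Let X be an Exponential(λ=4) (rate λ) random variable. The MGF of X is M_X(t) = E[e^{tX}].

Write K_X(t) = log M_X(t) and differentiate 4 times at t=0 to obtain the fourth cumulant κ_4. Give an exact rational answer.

κ_4 = D^4[K](0) = 3/128

M_X(t) = 4/(4 - t)
K_X(t) = log M_X(t) = -log(4 - t) + 2*log(2)
D^4[K](t) = 6/(t^4 - 16*t^3 + 96*t^2 - 256*t + 256)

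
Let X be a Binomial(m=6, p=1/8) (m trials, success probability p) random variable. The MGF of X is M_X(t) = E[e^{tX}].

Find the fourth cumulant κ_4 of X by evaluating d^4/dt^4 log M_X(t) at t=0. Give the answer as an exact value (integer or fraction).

κ_4 = d^4K/dt^4 |_{t=0} = 231/1024

M_X(t) = (e^(t)/8 + 7/8)^6
K_X(t) = log M_X(t) = 6*log(e^(t)/8 + 7/8)
dK/dt = 6*e^(t)/(e^(t) + 7)
d^2K/dt^2 = 42*e^(t)/(e^(2*t) + 14*e^(t) + 49)
d^3K/dt^3 = (-42*e^(2*t) + 294*e^(t))/(e^(3*t) + 21*e^(2*t) + 147*e^(t) + 343)
d^4K/dt^4 = (42*e^(3*t) - 1176*e^(2*t) + 2058*e^(t))/(e^(4*t) + 28*e^(3*t) + 294*e^(2*t) + 1372*e^(t) + 2401)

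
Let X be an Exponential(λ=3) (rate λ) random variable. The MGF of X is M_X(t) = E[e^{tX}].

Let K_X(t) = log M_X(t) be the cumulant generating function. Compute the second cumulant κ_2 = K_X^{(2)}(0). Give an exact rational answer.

M_X(t) = 3/(3 - t)
K_X(t) = log M_X(t) = -log(3 - t) + log(3)
K^(2)(t) = 1/(t^2 - 6*t + 9)

κ_2 = K^(2)(0) = 1/9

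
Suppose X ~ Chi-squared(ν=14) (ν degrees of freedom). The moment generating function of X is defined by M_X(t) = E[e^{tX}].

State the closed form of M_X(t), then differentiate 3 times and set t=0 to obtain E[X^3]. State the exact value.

E[X^3] = D^3[M](0) = 4032

M_X(t) = (1 - 2*t)^(-7)
D^3[M](t) = 4032/(1024*t^10 - 5120*t^9 + 11520*t^8 - 15360*t^7 + 13440*t^6 - 8064*t^5 + 3360*t^4 - 960*t^3 + 180*t^2 - 20*t + 1)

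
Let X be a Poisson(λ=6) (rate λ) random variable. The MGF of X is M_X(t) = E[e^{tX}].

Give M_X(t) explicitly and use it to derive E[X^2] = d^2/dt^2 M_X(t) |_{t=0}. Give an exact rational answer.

E[X^2] = M^(2)(0) = 42

M_X(t) = e^(6*e^(t) - 6)
M^(2)(t) = (36*e^(2*t)*e^(6*e^(t)) + 6*e^(t)*e^(6*e^(t)))*e^(-6)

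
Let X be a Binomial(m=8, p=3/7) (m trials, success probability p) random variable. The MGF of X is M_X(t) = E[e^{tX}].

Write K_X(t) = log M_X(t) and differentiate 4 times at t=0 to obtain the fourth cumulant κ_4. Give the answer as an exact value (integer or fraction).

M_X(t) = (3*e^(t)/7 + 4/7)^8
K_X(t) = log M_X(t) = 8*log(3*e^(t)/7 + 4/7)
K^(4)(t) = (864*e^(3*t) - 4608*e^(2*t) + 1536*e^(t))/(81*e^(4*t) + 432*e^(3*t) + 864*e^(2*t) + 768*e^(t) + 256)

κ_4 = K^(4)(0) = -2208/2401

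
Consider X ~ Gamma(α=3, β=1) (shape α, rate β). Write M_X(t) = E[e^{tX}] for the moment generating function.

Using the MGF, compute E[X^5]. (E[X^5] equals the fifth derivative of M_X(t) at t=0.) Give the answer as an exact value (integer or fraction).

M_X(t) = (1 - t)^(-3)
D^5[M](t) = 2520/(t^8 - 8*t^7 + 28*t^6 - 56*t^5 + 70*t^4 - 56*t^3 + 28*t^2 - 8*t + 1)

E[X^5] = D^5[M](0) = 2520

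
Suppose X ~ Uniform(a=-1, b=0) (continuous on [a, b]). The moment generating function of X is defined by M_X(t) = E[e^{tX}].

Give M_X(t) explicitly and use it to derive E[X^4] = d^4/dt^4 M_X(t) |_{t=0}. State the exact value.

E[X^4] = D^4[M](0) = 1/5

M_X(t) = (1 - e^(-t))/t
D^4[M](t) = (-t^4 - 4*t^3 - 12*t^2 - 24*t + 24*e^(t) - 24)*e^(-t)/t^5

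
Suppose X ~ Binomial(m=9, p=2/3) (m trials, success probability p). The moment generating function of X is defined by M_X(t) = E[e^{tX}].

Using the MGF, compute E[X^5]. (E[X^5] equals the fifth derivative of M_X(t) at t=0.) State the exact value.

E[X^5] = d^5M/dt^5 |_{t=0} = 109654/9

M_X(t) = (2*e^(t)/3 + 1/3)^9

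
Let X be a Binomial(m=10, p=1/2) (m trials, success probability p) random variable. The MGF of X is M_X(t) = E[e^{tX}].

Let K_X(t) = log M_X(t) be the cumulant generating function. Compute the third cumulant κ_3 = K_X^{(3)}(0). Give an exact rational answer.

κ_3 = D^3[K](0) = 0

M_X(t) = (e^(t)/2 + 1/2)^10
K_X(t) = log M_X(t) = 10*log(e^(t)/2 + 1/2)
D^3[K](t) = (-10*e^(2*t) + 10*e^(t))/(e^(3*t) + 3*e^(2*t) + 3*e^(t) + 1)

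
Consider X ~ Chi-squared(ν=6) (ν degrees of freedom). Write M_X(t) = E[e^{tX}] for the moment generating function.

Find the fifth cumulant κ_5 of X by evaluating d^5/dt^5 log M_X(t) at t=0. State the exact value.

M_X(t) = (1 - 2*t)^(-3)
K_X(t) = log M_X(t) = -3*log(1 - 2*t)
K′(t) = -6/(2*t - 1)
K′′(t) = 12/(4*t^2 - 4*t + 1)
K′′′(t) = -48/(8*t^3 - 12*t^2 + 6*t - 1)
K′′′′(t) = 288/(16*t^4 - 32*t^3 + 24*t^2 - 8*t + 1)
K′′′′′(t) = -2304/(32*t^5 - 80*t^4 + 80*t^3 - 40*t^2 + 10*t - 1)

κ_5 = K′′′′′(0) = 2304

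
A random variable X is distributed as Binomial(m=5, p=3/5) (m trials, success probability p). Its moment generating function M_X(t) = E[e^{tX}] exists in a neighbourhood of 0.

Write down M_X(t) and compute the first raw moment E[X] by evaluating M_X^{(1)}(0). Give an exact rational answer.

E[X] = M^(1)(0) = 3

M_X(t) = (3*e^(t)/5 + 2/5)^5
M^(1)(t) = 243*e^(5*t)/625 + 648*e^(4*t)/625 + 648*e^(3*t)/625 + 288*e^(2*t)/625 + 48*e^(t)/625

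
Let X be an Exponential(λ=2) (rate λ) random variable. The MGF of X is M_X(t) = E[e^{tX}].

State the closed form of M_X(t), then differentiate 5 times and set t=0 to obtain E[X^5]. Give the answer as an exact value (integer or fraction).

E[X^5] = D^5[M](0) = 15/4

M_X(t) = 2/(2 - t)
D^5[M](t) = 240/(t^6 - 12*t^5 + 60*t^4 - 160*t^3 + 240*t^2 - 192*t + 64)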